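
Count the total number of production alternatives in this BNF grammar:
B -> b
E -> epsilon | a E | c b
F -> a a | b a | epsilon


Counting alternatives per rule:
  B: 1 alternative(s)
  E: 3 alternative(s)
  F: 3 alternative(s)
Sum: 1 + 3 + 3 = 7

7


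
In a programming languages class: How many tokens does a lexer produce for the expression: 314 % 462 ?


Scanning '314 % 462'
Token 1: '314' -> integer_literal
Token 2: '%' -> operator
Token 3: '462' -> integer_literal
Total tokens: 3

3


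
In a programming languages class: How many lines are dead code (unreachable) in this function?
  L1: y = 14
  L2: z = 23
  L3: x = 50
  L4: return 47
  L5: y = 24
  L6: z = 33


Analyzing control flow:
  L1: reachable (before return)
  L2: reachable (before return)
  L3: reachable (before return)
  L4: reachable (return statement)
  L5: DEAD (after return at L4)
  L6: DEAD (after return at L4)
Return at L4, total lines = 6
Dead lines: L5 through L6
Count: 2

2


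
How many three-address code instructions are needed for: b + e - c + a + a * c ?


Expression: b + e - c + a + a * c
Generating three-address code (respecting * over +/- precedence):
  Instruction 1: t1 = a * c
  Instruction 2: t2 = b + e
  Instruction 3: t3 = t2 - c
  Instruction 4: t4 = t3 + a
  Instruction 5: t5 = t4 + t1
Total instructions: 5

5


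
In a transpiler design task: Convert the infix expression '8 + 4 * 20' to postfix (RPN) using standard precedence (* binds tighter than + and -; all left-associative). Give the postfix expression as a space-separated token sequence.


Applying the shunting-yard algorithm:
  Operand 8 -> output
  Push '+' onto operator stack -> op-stack: [+]
  Operand 4 -> output
  Push '*' onto operator stack -> op-stack: [+, *]
  Operand 20 -> output
  End of input: pop '*' to output
  End of input: pop '+' to output
Postfix result: 8 4 20 * +

8 4 20 * +


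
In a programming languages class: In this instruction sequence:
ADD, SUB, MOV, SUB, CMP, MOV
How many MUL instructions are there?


Scanning instruction sequence for MUL:
  Position 1: ADD
  Position 2: SUB
  Position 3: MOV
  Position 4: SUB
  Position 5: CMP
  Position 6: MOV
Matches at positions: []
Total MUL count: 0

0


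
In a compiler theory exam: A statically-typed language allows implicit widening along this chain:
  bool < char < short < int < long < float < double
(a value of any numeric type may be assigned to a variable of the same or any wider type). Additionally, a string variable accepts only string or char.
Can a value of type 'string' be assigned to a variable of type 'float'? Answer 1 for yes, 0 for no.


Target variable type: float
Source value type: string
Rule: string cannot widen to any numeric type
Result: 0

0


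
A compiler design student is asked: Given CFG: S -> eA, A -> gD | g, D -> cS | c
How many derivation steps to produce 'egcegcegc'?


Grammar: S -> eA, A -> gD | g, D -> cS | c
Deriving 'egcegcegc':
Step 1: S -> eA => eA
Step 2: A -> gD => egD
Step 3: D -> cS => egcS
Step 4: S -> eA => egceA
Step 5: A -> gD => egcegD
Step 6: D -> cS => egcegcS
Step 7: S -> eA => egcegceA
Step 8: A -> gD => egcegcegD
Step 9: D -> c => egcegcegc
Total derivation steps: 9

9


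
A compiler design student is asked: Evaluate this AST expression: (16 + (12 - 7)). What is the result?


Expression: (16 + (12 - 7))
Evaluating step by step:
  12 - 7 = 5
  16 + 5 = 21
Result: 21

21


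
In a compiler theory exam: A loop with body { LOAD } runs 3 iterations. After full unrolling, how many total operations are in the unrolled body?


Loop body operations: LOAD (1 op per iteration)
Unrolling 3 iterations:
  Iteration 1: LOAD (1 ops)
  Iteration 2: LOAD (1 ops)
  Iteration 3: LOAD (1 ops)
Total: 3 iterations * 1 ops/iter = 3 operations

3


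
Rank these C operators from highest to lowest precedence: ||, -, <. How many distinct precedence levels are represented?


Looking up precedence for each operator:
  || -> precedence 1
  - -> precedence 5
  < -> precedence 4
Sorted highest to lowest: -, <, ||
Distinct precedence values: [5, 4, 1]
Number of distinct levels: 3

3


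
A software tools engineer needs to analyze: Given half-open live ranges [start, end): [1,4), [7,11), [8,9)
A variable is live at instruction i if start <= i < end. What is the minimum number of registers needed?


Live ranges:
  Var0: [1, 4)
  Var1: [7, 11)
  Var2: [8, 9)
Sweep-line events (position, delta, active):
  pos=1 start -> active=1
  pos=4 end -> active=0
  pos=7 start -> active=1
  pos=8 start -> active=2
  pos=9 end -> active=1
  pos=11 end -> active=0
Maximum simultaneous active: 2
Minimum registers needed: 2

2


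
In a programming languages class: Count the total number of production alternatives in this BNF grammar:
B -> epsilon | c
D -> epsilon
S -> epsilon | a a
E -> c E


Counting alternatives per rule:
  B: 2 alternative(s)
  D: 1 alternative(s)
  S: 2 alternative(s)
  E: 1 alternative(s)
Sum: 2 + 1 + 2 + 1 = 6

6


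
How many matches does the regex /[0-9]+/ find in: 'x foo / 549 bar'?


Pattern: /[0-9]+/ (int literals)
Input: 'x foo / 549 bar'
Scanning for matches:
  Match 1: '549'
Total matches: 1

1


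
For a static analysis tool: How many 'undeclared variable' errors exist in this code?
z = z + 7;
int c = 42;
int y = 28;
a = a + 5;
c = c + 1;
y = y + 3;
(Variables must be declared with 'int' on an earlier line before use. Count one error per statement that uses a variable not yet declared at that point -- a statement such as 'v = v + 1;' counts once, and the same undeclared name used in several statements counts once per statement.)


Scanning code line by line:
  Line 1: use 'z' -> ERROR (undeclared)
  Line 2: declare 'c' -> declared = ['c']
  Line 3: declare 'y' -> declared = ['c', 'y']
  Line 4: use 'a' -> ERROR (undeclared)
  Line 5: use 'c' -> OK (declared)
  Line 6: use 'y' -> OK (declared)
Total undeclared variable errors: 2

2


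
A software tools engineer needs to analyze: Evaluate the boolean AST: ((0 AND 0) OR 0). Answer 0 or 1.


Step 1: Evaluate inner node
  0 AND 0 = 0
Step 2: Evaluate root node
  0 OR 0 = 0

0


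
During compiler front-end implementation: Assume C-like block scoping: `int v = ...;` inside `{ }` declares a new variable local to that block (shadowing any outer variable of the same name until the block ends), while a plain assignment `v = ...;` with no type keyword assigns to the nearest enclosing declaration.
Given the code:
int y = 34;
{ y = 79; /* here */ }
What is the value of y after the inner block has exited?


Analyzing scoping rules:
Outer scope: declares y = 34
Inner block: 'y = 79;' has no type keyword, so it is an assignment to the outer y (no shadowing)
The assignment changed the outer variable itself, so the new value persists after the block -> 79
Result: 79

79


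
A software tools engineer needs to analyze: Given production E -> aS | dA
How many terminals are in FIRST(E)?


Production: E -> aS | dA
Examining each alternative for leading terminals:
  E -> aS : first terminal = 'a'
  E -> dA : first terminal = 'd'
FIRST(E) = {a, d}
Count: 2

2


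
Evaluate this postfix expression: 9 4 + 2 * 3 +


Processing tokens left to right:
Push 9, Push 4
Pop 9 and 4, compute 9 + 4 = 13, push 13
Push 2
Pop 13 and 2, compute 13 * 2 = 26, push 26
Push 3
Pop 26 and 3, compute 26 + 3 = 29, push 29
Stack result: 29

29


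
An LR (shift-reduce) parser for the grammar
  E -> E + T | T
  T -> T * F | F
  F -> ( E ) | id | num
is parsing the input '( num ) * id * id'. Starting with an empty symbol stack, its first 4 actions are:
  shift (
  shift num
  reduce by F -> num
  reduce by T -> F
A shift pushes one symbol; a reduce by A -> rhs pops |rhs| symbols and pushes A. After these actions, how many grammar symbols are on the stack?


Tracking the symbol stack through each action:
  Action 1: shift '(' : push -> stack = [(] (size 1)
  Action 2: shift 'num' : push -> stack = [(, num] (size 2)
  Action 3: reduce by F -> num : pop 1, push F -> stack = [(, F] (size 2)
  Action 4: reduce by T -> F : pop 1, push T -> stack = [(, T] (size 2)
Final stack size: 2

2


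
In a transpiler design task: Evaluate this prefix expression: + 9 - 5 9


Parsing prefix expression: + 9 - 5 9
Step 1: Innermost operation '- 5 9'
  5 - 9 = -4
Step 2: Outer operation '+ 9 [-4]'
  9 + -4 = 5

5


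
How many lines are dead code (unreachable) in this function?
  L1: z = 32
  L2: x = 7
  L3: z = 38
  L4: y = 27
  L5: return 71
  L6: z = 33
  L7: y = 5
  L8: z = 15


Analyzing control flow:
  L1: reachable (before return)
  L2: reachable (before return)
  L3: reachable (before return)
  L4: reachable (before return)
  L5: reachable (return statement)
  L6: DEAD (after return at L5)
  L7: DEAD (after return at L5)
  L8: DEAD (after return at L5)
Return at L5, total lines = 8
Dead lines: L6 through L8
Count: 3

3


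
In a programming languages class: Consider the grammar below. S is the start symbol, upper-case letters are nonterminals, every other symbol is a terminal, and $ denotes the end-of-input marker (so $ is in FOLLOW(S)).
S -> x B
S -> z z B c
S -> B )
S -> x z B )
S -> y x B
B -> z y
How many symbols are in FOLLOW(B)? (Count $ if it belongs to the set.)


S is the start symbol and does not occur in any rule body, so FOLLOW(S) = {$}.
Examining every occurrence of B in a rule body:
  S -> x B : B is at the right end -> add FOLLOW(S) = {$}
  S -> z z B c : B is followed by terminal 'c' -> add 'c'
  S -> B ) : B is followed by terminal ')' -> add ')'
  S -> x z B ) : B is followed by terminal ')' -> add ')' (already in the set)
  S -> y x B : B is at the right end -> add FOLLOW(S) = {$} (already in the set)
  B -> z y : B does not occur in the body -> contributes nothing
FOLLOW(B) = {), c, $}
Count: 3

3


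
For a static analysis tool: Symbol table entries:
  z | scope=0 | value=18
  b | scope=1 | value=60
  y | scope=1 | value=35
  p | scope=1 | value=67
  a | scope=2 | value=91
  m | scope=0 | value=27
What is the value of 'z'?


Searching symbol table for 'z':
  z | scope=0 | value=18 <- MATCH
  b | scope=1 | value=60
  y | scope=1 | value=35
  p | scope=1 | value=67
  a | scope=2 | value=91
  m | scope=0 | value=27
Found 'z' at scope 0 with value 18

18


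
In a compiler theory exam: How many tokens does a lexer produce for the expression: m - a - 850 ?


Scanning 'm - a - 850'
Token 1: 'm' -> identifier
Token 2: '-' -> operator
Token 3: 'a' -> identifier
Token 4: '-' -> operator
Token 5: '850' -> integer_literal
Total tokens: 5

5


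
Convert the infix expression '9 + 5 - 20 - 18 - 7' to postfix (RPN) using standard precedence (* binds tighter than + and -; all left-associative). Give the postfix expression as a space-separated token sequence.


Applying the shunting-yard algorithm:
  Operand 9 -> output
  Push '+' onto operator stack -> op-stack: [+]
  Operand 5 -> output
  See '-' (prec 1); top '+' (prec 1) >= it -> pop '+' to output
  Push '-' onto operator stack -> op-stack: [-]
  Operand 20 -> output
  See '-' (prec 1); top '-' (prec 1) >= it -> pop '-' to output
  Push '-' onto operator stack -> op-stack: [-]
  Operand 18 -> output
  See '-' (prec 1); top '-' (prec 1) >= it -> pop '-' to output
  Push '-' onto operator stack -> op-stack: [-]
  Operand 7 -> output
  End of input: pop '-' to output
Postfix result: 9 5 + 20 - 18 - 7 -

9 5 + 20 - 18 - 7 -


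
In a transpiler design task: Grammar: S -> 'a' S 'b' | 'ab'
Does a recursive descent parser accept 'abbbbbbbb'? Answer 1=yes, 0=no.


Grammar accepts strings of the form a^n b^n (n >= 1)
Word: 'abbbbbbbb'
Counting: 1 a's and 8 b's
Check: 1 == 8? No
Mismatch: a-count != b-count
Rejected

0


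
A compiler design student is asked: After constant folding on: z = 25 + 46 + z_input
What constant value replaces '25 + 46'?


Identifying constant sub-expression:
  Original: z = 25 + 46 + z_input
  25 and 46 are both compile-time constants
  Evaluating: 25 + 46 = 71
  After folding: z = 71 + z_input

71


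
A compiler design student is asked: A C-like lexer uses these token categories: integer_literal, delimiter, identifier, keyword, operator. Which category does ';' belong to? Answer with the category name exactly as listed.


Token: ';'
Checking categories:
  identifier: no
  integer_literal: no
  operator: no
  keyword: no
  delimiter: YES
Category: delimiter

delimiter


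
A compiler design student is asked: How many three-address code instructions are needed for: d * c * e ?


Expression: d * c * e
Generating three-address code (respecting * over +/- precedence):
  Instruction 1: t1 = d * c
  Instruction 2: t2 = t1 * e
Total instructions: 2

2


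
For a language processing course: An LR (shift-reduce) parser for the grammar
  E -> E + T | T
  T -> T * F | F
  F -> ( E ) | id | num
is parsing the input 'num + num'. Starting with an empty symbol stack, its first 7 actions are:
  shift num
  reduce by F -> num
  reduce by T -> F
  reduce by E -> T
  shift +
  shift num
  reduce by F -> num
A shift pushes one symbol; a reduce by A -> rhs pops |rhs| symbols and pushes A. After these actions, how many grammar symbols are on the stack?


Tracking the symbol stack through each action:
  Action 1: shift 'num' : push -> stack = [num] (size 1)
  Action 2: reduce by F -> num : pop 1, push F -> stack = [F] (size 1)
  Action 3: reduce by T -> F : pop 1, push T -> stack = [T] (size 1)
  Action 4: reduce by E -> T : pop 1, push E -> stack = [E] (size 1)
  Action 5: shift '+' : push -> stack = [E, +] (size 2)
  Action 6: shift 'num' : push -> stack = [E, +, num] (size 3)
  Action 7: reduce by F -> num : pop 1, push F -> stack = [E, +, F] (size 3)
Final stack size: 3

3


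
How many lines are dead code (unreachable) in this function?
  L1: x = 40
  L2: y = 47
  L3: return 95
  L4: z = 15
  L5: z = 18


Analyzing control flow:
  L1: reachable (before return)
  L2: reachable (before return)
  L3: reachable (return statement)
  L4: DEAD (after return at L3)
  L5: DEAD (after return at L3)
Return at L3, total lines = 5
Dead lines: L4 through L5
Count: 2

2


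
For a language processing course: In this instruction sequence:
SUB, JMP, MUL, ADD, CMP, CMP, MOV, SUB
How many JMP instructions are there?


Scanning instruction sequence for JMP:
  Position 1: SUB
  Position 2: JMP <- MATCH
  Position 3: MUL
  Position 4: ADD
  Position 5: CMP
  Position 6: CMP
  Position 7: MOV
  Position 8: SUB
Matches at positions: [2]
Total JMP count: 1

1


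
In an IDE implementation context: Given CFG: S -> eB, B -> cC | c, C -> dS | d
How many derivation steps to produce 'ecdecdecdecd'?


Grammar: S -> eB, B -> cC | c, C -> dS | d
Deriving 'ecdecdecdecd':
Step 1: S -> eB => eB
Step 2: B -> cC => ecC
Step 3: C -> dS => ecdS
Step 4: S -> eB => ecdeB
Step 5: B -> cC => ecdecC
Step 6: C -> dS => ecdecdS
Step 7: S -> eB => ecdecdeB
Step 8: B -> cC => ecdecdecC
Step 9: C -> dS => ecdecdecdS
Step 10: S -> eB => ecdecdecdeB
Step 11: B -> cC => ecdecdecdecC
Step 12: C -> d => ecdecdecdecd
Total derivation steps: 12

12


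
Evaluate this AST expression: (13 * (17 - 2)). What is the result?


Expression: (13 * (17 - 2))
Evaluating step by step:
  17 - 2 = 15
  13 * 15 = 195
Result: 195

195


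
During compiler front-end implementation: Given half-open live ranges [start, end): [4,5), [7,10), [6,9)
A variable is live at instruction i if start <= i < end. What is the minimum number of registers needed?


Live ranges:
  Var0: [4, 5)
  Var1: [7, 10)
  Var2: [6, 9)
Sweep-line events (position, delta, active):
  pos=4 start -> active=1
  pos=5 end -> active=0
  pos=6 start -> active=1
  pos=7 start -> active=2
  pos=9 end -> active=1
  pos=10 end -> active=0
Maximum simultaneous active: 2
Minimum registers needed: 2

2


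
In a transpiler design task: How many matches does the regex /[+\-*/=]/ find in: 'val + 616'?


Pattern: /[+\-*/=]/ (operators)
Input: 'val + 616'
Scanning for matches:
  Match 1: '+'
Total matches: 1

1


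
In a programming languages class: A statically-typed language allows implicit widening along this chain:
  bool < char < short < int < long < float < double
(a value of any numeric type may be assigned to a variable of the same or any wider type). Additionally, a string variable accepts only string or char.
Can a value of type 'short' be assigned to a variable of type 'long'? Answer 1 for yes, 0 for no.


Target variable type: long
Source value type: short
Numeric ranks: short=2, long=4
Widening allowed iff rank(source) <= rank(target): 2 <= 4? Yes
Result: 1

1


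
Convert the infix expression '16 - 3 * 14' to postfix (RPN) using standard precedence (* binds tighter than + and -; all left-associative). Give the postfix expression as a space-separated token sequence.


Applying the shunting-yard algorithm:
  Operand 16 -> output
  Push '-' onto operator stack -> op-stack: [-]
  Operand 3 -> output
  Push '*' onto operator stack -> op-stack: [-, *]
  Operand 14 -> output
  End of input: pop '*' to output
  End of input: pop '-' to output
Postfix result: 16 3 14 * -

16 3 14 * -


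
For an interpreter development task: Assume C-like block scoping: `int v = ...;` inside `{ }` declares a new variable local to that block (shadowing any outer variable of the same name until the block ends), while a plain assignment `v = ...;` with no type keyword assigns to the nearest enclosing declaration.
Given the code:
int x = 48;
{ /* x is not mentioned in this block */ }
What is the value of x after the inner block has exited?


Analyzing scoping rules:
Outer scope: declares x = 48
Inner block: x is neither redeclared nor assigned -> unchanged
After the block -> 48
Result: 48

48


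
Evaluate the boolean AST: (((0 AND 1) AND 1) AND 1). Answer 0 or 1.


Step 1: Evaluate inner node
  0 AND 1 = 0
Step 2: Evaluate next node
  0 AND 1 = 0
Step 3: Evaluate root node
  0 AND 1 = 0

0


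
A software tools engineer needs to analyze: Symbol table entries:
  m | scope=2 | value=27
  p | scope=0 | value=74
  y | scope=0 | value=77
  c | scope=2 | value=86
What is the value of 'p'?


Searching symbol table for 'p':
  m | scope=2 | value=27
  p | scope=0 | value=74 <- MATCH
  y | scope=0 | value=77
  c | scope=2 | value=86
Found 'p' at scope 0 with value 74

74


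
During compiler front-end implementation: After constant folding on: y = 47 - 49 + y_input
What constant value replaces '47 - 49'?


Identifying constant sub-expression:
  Original: y = 47 - 49 + y_input
  47 and 49 are both compile-time constants
  Evaluating: 47 - 49 = -2
  After folding: y = -2 + y_input

-2


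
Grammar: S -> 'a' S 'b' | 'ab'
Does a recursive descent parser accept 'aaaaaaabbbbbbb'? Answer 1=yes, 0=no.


Grammar accepts strings of the form a^n b^n (n >= 1)
Word: 'aaaaaaabbbbbbb'
Counting: 7 a's and 7 b's
Check: 7 == 7? Yes
Derivation (S -> aSb applied 6 time(s), then S -> ab): S => aSb => aaSbb => aaaSbbb => aaaaSbbbb => aaaaaSbbbbb => aaaaaaSbbbbbb => aaaaaaabbbbbbb
Accepted

1


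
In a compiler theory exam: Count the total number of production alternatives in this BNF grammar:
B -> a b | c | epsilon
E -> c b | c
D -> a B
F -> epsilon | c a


Counting alternatives per rule:
  B: 3 alternative(s)
  E: 2 alternative(s)
  D: 1 alternative(s)
  F: 2 alternative(s)
Sum: 3 + 2 + 1 + 2 = 8

8


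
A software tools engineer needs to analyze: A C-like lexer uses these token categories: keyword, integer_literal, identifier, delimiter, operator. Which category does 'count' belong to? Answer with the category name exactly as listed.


Token: 'count'
Checking categories:
  identifier: YES
  integer_literal: no
  operator: no
  keyword: no
  delimiter: no
Category: identifier

identifier


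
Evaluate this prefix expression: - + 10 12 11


Parsing prefix expression: - + 10 12 11
Step 1: Innermost operation '+ 10 12'
  10 + 12 = 22
Step 2: Outer operation '- [22] 11'
  22 - 11 = 11

11


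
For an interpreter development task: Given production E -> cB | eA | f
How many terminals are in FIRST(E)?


Production: E -> cB | eA | f
Examining each alternative for leading terminals:
  E -> cB : first terminal = 'c'
  E -> eA : first terminal = 'e'
  E -> f : first terminal = 'f'
FIRST(E) = {c, e, f}
Count: 3

3


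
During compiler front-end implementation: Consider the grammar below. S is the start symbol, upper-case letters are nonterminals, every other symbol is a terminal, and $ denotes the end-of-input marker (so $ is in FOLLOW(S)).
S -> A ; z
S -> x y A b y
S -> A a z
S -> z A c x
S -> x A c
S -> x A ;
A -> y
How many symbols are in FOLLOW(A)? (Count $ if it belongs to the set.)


S is the start symbol and does not occur in any rule body, so FOLLOW(S) = {$}.
Examining every occurrence of A in a rule body:
  S -> A ; z : A is followed by terminal ';' -> add ';'
  S -> x y A b y : A is followed by terminal 'b' -> add 'b'
  S -> A a z : A is followed by terminal 'a' -> add 'a'
  S -> z A c x : A is followed by terminal 'c' -> add 'c'
  S -> x A c : A is followed by terminal 'c' -> add 'c' (already in the set)
  S -> x A ; : A is followed by terminal ';' -> add ';' (already in the set)
  A -> y : A does not occur in the body -> contributes nothing
FOLLOW(A) = {;, a, b, c}
Count: 4

4


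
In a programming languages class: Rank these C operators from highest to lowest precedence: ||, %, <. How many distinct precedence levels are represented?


Looking up precedence for each operator:
  || -> precedence 1
  % -> precedence 6
  < -> precedence 4
Sorted highest to lowest: %, <, ||
Distinct precedence values: [6, 4, 1]
Number of distinct levels: 3

3


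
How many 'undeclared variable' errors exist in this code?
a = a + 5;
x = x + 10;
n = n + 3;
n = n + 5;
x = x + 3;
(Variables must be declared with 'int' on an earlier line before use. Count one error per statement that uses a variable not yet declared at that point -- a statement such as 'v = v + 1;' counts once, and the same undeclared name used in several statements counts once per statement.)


Scanning code line by line:
  Line 1: use 'a' -> ERROR (undeclared)
  Line 2: use 'x' -> ERROR (undeclared)
  Line 3: use 'n' -> ERROR (undeclared)
  Line 4: use 'n' -> ERROR (undeclared)
  Line 5: use 'x' -> ERROR (undeclared)
Total undeclared variable errors: 5

5


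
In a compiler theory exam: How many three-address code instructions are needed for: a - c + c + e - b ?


Expression: a - c + c + e - b
Generating three-address code (respecting * over +/- precedence):
  Instruction 1: t1 = a - c
  Instruction 2: t2 = t1 + c
  Instruction 3: t3 = t2 + e
  Instruction 4: t4 = t3 - b
Total instructions: 4

4


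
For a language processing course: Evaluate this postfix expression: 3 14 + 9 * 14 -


Processing tokens left to right:
Push 3, Push 14
Pop 3 and 14, compute 3 + 14 = 17, push 17
Push 9
Pop 17 and 9, compute 17 * 9 = 153, push 153
Push 14
Pop 153 and 14, compute 153 - 14 = 139, push 139
Stack result: 139

139


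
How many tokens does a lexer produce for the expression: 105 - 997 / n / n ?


Scanning '105 - 997 / n / n'
Token 1: '105' -> integer_literal
Token 2: '-' -> operator
Token 3: '997' -> integer_literal
Token 4: '/' -> operator
Token 5: 'n' -> identifier
Token 6: '/' -> operator
Token 7: 'n' -> identifier
Total tokens: 7

7


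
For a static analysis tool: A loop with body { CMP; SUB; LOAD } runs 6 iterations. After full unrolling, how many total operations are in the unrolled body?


Loop body operations: CMP, SUB, LOAD (3 ops per iteration)
Unrolling 6 iterations:
  Iteration 1: CMP, SUB, LOAD (3 ops)
  Iteration 2: CMP, SUB, LOAD (3 ops)
  Iteration 3: CMP, SUB, LOAD (3 ops)
  Iteration 4: CMP, SUB, LOAD (3 ops)
  Iteration 5: CMP, SUB, LOAD (3 ops)
  Iteration 6: CMP, SUB, LOAD (3 ops)
Total: 6 iterations * 3 ops/iter = 18 operations

18


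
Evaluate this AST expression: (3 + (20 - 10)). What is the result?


Expression: (3 + (20 - 10))
Evaluating step by step:
  20 - 10 = 10
  3 + 10 = 13
Result: 13

13


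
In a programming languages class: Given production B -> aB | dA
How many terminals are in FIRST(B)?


Production: B -> aB | dA
Examining each alternative for leading terminals:
  B -> aB : first terminal = 'a'
  B -> dA : first terminal = 'd'
FIRST(B) = {a, d}
Count: 2

2


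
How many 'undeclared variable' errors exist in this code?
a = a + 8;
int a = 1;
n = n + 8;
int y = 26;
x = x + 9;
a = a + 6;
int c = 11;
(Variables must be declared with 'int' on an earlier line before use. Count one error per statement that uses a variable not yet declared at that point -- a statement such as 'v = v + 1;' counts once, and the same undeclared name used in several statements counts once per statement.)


Scanning code line by line:
  Line 1: use 'a' -> ERROR (undeclared)
  Line 2: declare 'a' -> declared = ['a']
  Line 3: use 'n' -> ERROR (undeclared)
  Line 4: declare 'y' -> declared = ['a', 'y']
  Line 5: use 'x' -> ERROR (undeclared)
  Line 6: use 'a' -> OK (declared)
  Line 7: declare 'c' -> declared = ['a', 'c', 'y']
Total undeclared variable errors: 3

3


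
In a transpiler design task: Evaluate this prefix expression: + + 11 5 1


Parsing prefix expression: + + 11 5 1
Step 1: Innermost operation '+ 11 5'
  11 + 5 = 16
Step 2: Outer operation '+ [16] 1'
  16 + 1 = 17

17


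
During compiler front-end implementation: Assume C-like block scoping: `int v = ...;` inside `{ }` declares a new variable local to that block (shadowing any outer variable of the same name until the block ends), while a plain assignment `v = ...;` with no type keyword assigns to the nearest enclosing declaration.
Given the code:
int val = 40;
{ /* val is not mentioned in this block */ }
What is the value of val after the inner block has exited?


Analyzing scoping rules:
Outer scope: declares val = 40
Inner block: val is neither redeclared nor assigned -> unchanged
After the block -> 40
Result: 40

40


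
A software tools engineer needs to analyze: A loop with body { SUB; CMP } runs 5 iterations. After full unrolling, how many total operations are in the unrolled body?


Loop body operations: SUB, CMP (2 ops per iteration)
Unrolling 5 iterations:
  Iteration 1: SUB, CMP (2 ops)
  Iteration 2: SUB, CMP (2 ops)
  Iteration 3: SUB, CMP (2 ops)
  Iteration 4: SUB, CMP (2 ops)
  Iteration 5: SUB, CMP (2 ops)
Total: 5 iterations * 2 ops/iter = 10 operations

10


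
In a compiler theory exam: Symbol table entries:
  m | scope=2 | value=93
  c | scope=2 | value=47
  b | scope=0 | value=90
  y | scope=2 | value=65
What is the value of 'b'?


Searching symbol table for 'b':
  m | scope=2 | value=93
  c | scope=2 | value=47
  b | scope=0 | value=90 <- MATCH
  y | scope=2 | value=65
Found 'b' at scope 0 with value 90

90


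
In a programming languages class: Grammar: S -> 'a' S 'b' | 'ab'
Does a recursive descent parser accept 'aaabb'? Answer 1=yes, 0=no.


Grammar accepts strings of the form a^n b^n (n >= 1)
Word: 'aaabb'
Counting: 3 a's and 2 b's
Check: 3 == 2? No
Mismatch: a-count != b-count
Rejected

0


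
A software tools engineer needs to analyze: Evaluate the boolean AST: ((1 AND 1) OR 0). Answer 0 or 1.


Step 1: Evaluate inner node
  1 AND 1 = 1
Step 2: Evaluate root node
  1 OR 0 = 1

1


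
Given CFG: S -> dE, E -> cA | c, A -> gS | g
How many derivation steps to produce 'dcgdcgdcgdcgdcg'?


Grammar: S -> dE, E -> cA | c, A -> gS | g
Deriving 'dcgdcgdcgdcgdcg':
Step 1: S -> dE => dE
Step 2: E -> cA => dcA
Step 3: A -> gS => dcgS
Step 4: S -> dE => dcgdE
Step 5: E -> cA => dcgdcA
Step 6: A -> gS => dcgdcgS
Step 7: S -> dE => dcgdcgdE
Step 8: E -> cA => dcgdcgdcA
Step 9: A -> gS => dcgdcgdcgS
Step 10: S -> dE => dcgdcgdcgdE
Step 11: E -> cA => dcgdcgdcgdcA
Step 12: A -> gS => dcgdcgdcgdcgS
Step 13: S -> dE => dcgdcgdcgdcgdE
Step 14: E -> cA => dcgdcgdcgdcgdcA
Step 15: A -> g => dcgdcgdcgdcgdcg
Total derivation steps: 15

15


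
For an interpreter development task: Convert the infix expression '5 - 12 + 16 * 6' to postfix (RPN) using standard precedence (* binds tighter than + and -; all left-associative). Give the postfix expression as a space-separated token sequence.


Applying the shunting-yard algorithm:
  Operand 5 -> output
  Push '-' onto operator stack -> op-stack: [-]
  Operand 12 -> output
  See '+' (prec 1); top '-' (prec 1) >= it -> pop '-' to output
  Push '+' onto operator stack -> op-stack: [+]
  Operand 16 -> output
  Push '*' onto operator stack -> op-stack: [+, *]
  Operand 6 -> output
  End of input: pop '*' to output
  End of input: pop '+' to output
Postfix result: 5 12 - 16 6 * +

5 12 - 16 6 * +


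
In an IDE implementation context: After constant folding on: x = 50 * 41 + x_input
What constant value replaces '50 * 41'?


Identifying constant sub-expression:
  Original: x = 50 * 41 + x_input
  50 and 41 are both compile-time constants
  Evaluating: 50 * 41 = 2050
  After folding: x = 2050 + x_input

2050


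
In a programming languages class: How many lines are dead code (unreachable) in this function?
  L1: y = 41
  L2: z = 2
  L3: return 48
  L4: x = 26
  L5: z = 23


Analyzing control flow:
  L1: reachable (before return)
  L2: reachable (before return)
  L3: reachable (return statement)
  L4: DEAD (after return at L3)
  L5: DEAD (after return at L3)
Return at L3, total lines = 5
Dead lines: L4 through L5
Count: 2

2


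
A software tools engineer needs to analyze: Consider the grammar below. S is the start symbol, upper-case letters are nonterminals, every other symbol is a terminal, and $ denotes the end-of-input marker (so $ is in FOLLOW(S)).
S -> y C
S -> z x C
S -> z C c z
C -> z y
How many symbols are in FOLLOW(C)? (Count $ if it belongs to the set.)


S is the start symbol and does not occur in any rule body, so FOLLOW(S) = {$}.
Examining every occurrence of C in a rule body:
  S -> y C : C is at the right end -> add FOLLOW(S) = {$}
  S -> z x C : C is at the right end -> add FOLLOW(S) = {$} (already in the set)
  S -> z C c z : C is followed by terminal 'c' -> add 'c'
  C -> z y : C does not occur in the body -> contributes nothing
FOLLOW(C) = {c, $}
Count: 2

2


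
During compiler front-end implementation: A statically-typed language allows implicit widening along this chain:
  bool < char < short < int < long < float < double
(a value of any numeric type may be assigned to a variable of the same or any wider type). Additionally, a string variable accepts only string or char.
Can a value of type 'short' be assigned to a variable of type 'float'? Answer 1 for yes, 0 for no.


Target variable type: float
Source value type: short
Numeric ranks: short=2, float=5
Widening allowed iff rank(source) <= rank(target): 2 <= 5? Yes
Result: 1

1


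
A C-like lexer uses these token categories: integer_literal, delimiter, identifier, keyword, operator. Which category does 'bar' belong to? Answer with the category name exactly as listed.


Token: 'bar'
Checking categories:
  identifier: YES
  integer_literal: no
  operator: no
  keyword: no
  delimiter: no
Category: identifier

identifier


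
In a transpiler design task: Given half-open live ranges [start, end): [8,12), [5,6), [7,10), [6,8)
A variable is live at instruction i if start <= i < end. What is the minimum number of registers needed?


Live ranges:
  Var0: [8, 12)
  Var1: [5, 6)
  Var2: [7, 10)
  Var3: [6, 8)
Sweep-line events (position, delta, active):
  pos=5 start -> active=1
  pos=6 end -> active=0
  pos=6 start -> active=1
  pos=7 start -> active=2
  pos=8 end -> active=1
  pos=8 start -> active=2
  pos=10 end -> active=1
  pos=12 end -> active=0
Maximum simultaneous active: 2
Minimum registers needed: 2

2


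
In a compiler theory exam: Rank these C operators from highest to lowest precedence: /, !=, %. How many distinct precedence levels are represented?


Looking up precedence for each operator:
  / -> precedence 6
  != -> precedence 3
  % -> precedence 6
Sorted highest to lowest: /, %, !=
Distinct precedence values: [6, 3]
Number of distinct levels: 2

2


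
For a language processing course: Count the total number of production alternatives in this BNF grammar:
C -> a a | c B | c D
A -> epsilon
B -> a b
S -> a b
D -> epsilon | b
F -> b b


Counting alternatives per rule:
  C: 3 alternative(s)
  A: 1 alternative(s)
  B: 1 alternative(s)
  S: 1 alternative(s)
  D: 2 alternative(s)
  F: 1 alternative(s)
Sum: 3 + 1 + 1 + 1 + 2 + 1 = 9

9


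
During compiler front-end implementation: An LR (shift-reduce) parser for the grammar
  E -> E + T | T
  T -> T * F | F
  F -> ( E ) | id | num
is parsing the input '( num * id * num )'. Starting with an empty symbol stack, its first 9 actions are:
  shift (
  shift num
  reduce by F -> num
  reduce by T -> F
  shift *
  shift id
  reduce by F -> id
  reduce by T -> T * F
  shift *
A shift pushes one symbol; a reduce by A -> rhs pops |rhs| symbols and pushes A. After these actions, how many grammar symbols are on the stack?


Tracking the symbol stack through each action:
  Action 1: shift '(' : push -> stack = [(] (size 1)
  Action 2: shift 'num' : push -> stack = [(, num] (size 2)
  Action 3: reduce by F -> num : pop 1, push F -> stack = [(, F] (size 2)
  Action 4: reduce by T -> F : pop 1, push T -> stack = [(, T] (size 2)
  Action 5: shift '*' : push -> stack = [(, T, *] (size 3)
  Action 6: shift 'id' : push -> stack = [(, T, *, id] (size 4)
  Action 7: reduce by F -> id : pop 1, push F -> stack = [(, T, *, F] (size 4)
  Action 8: reduce by T -> T * F : pop 3, push T -> stack = [(, T] (size 2)
  Action 9: shift '*' : push -> stack = [(, T, *] (size 3)
Final stack size: 3

3


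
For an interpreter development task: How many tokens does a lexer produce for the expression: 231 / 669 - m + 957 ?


Scanning '231 / 669 - m + 957'
Token 1: '231' -> integer_literal
Token 2: '/' -> operator
Token 3: '669' -> integer_literal
Token 4: '-' -> operator
Token 5: 'm' -> identifier
Token 6: '+' -> operator
Token 7: '957' -> integer_literal
Total tokens: 7

7


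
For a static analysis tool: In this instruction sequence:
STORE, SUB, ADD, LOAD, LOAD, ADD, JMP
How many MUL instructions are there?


Scanning instruction sequence for MUL:
  Position 1: STORE
  Position 2: SUB
  Position 3: ADD
  Position 4: LOAD
  Position 5: LOAD
  Position 6: ADD
  Position 7: JMP
Matches at positions: []
Total MUL count: 0

0


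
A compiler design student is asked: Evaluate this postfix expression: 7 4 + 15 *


Processing tokens left to right:
Push 7, Push 4
Pop 7 and 4, compute 7 + 4 = 11, push 11
Push 15
Pop 11 and 15, compute 11 * 15 = 165, push 165
Stack result: 165

165


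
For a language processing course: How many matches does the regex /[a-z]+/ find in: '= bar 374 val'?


Pattern: /[a-z]+/ (identifiers)
Input: '= bar 374 val'
Scanning for matches:
  Match 1: 'bar'
  Match 2: 'val'
Total matches: 2

2


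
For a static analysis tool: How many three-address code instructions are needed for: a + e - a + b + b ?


Expression: a + e - a + b + b
Generating three-address code (respecting * over +/- precedence):
  Instruction 1: t1 = a + e
  Instruction 2: t2 = t1 - a
  Instruction 3: t3 = t2 + b
  Instruction 4: t4 = t3 + b
Total instructions: 4

4


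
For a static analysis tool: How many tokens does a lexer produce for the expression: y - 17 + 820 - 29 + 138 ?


Scanning 'y - 17 + 820 - 29 + 138'
Token 1: 'y' -> identifier
Token 2: '-' -> operator
Token 3: '17' -> integer_literal
Token 4: '+' -> operator
Token 5: '820' -> integer_literal
Token 6: '-' -> operator
Token 7: '29' -> integer_literal
Token 8: '+' -> operator
Token 9: '138' -> integer_literal
Total tokens: 9

9


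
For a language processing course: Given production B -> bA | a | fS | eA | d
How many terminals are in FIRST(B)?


Production: B -> bA | a | fS | eA | d
Examining each alternative for leading terminals:
  B -> bA : first terminal = 'b'
  B -> a : first terminal = 'a'
  B -> fS : first terminal = 'f'
  B -> eA : first terminal = 'e'
  B -> d : first terminal = 'd'
FIRST(B) = {a, b, d, e, f}
Count: 5

5


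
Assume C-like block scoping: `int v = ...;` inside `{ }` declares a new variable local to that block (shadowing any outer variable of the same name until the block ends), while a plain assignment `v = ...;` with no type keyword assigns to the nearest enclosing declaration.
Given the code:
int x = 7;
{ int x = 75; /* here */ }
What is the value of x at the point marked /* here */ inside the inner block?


Analyzing scoping rules:
Outer scope: declares x = 7
Inner block: 'int x = 75;' declares a NEW x that shadows the outer one
Inside the block the inner declaration is in scope -> 75
Result: 75

75


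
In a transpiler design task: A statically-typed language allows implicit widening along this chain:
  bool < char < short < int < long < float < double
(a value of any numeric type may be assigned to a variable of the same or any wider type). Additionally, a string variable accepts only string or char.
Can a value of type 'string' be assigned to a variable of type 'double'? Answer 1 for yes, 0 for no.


Target variable type: double
Source value type: string
Rule: string cannot widen to any numeric type
Result: 0

0


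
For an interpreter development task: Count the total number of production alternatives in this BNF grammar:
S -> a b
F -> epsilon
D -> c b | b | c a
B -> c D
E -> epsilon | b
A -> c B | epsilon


Counting alternatives per rule:
  S: 1 alternative(s)
  F: 1 alternative(s)
  D: 3 alternative(s)
  B: 1 alternative(s)
  E: 2 alternative(s)
  A: 2 alternative(s)
Sum: 1 + 1 + 3 + 1 + 2 + 2 = 10

10


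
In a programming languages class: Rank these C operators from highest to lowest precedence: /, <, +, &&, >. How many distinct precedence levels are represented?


Looking up precedence for each operator:
  / -> precedence 6
  < -> precedence 4
  + -> precedence 5
  && -> precedence 2
  > -> precedence 4
Sorted highest to lowest: /, +, <, >, &&
Distinct precedence values: [6, 5, 4, 2]
Number of distinct levels: 4

4


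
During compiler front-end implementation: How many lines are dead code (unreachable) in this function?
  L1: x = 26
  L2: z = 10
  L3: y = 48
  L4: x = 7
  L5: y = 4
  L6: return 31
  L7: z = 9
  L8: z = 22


Analyzing control flow:
  L1: reachable (before return)
  L2: reachable (before return)
  L3: reachable (before return)
  L4: reachable (before return)
  L5: reachable (before return)
  L6: reachable (return statement)
  L7: DEAD (after return at L6)
  L8: DEAD (after return at L6)
Return at L6, total lines = 8
Dead lines: L7 through L8
Count: 2

2


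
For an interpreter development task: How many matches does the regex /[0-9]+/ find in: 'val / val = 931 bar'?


Pattern: /[0-9]+/ (int literals)
Input: 'val / val = 931 bar'
Scanning for matches:
  Match 1: '931'
Total matches: 1

1


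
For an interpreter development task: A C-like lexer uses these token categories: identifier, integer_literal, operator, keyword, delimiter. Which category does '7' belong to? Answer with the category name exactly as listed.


Token: '7'
Checking categories:
  identifier: no
  integer_literal: YES
  operator: no
  keyword: no
  delimiter: no
Category: integer_literal

integer_literal


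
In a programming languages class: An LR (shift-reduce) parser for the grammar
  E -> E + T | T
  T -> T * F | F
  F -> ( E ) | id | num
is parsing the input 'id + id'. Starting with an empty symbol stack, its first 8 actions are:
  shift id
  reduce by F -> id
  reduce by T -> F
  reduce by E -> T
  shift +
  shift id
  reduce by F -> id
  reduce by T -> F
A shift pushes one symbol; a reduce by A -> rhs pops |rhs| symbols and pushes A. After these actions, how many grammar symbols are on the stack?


Tracking the symbol stack through each action:
  Action 1: shift 'id' : push -> stack = [id] (size 1)
  Action 2: reduce by F -> id : pop 1, push F -> stack = [F] (size 1)
  Action 3: reduce by T -> F : pop 1, push T -> stack = [T] (size 1)
  Action 4: reduce by E -> T : pop 1, push E -> stack = [E] (size 1)
  Action 5: shift '+' : push -> stack = [E, +] (size 2)
  Action 6: shift 'id' : push -> stack = [E, +, id] (size 3)
  Action 7: reduce by F -> id : pop 1, push F -> stack = [E, +, F] (size 3)
  Action 8: reduce by T -> F : pop 1, push T -> stack = [E, +, T] (size 3)
Final stack size: 3

3
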